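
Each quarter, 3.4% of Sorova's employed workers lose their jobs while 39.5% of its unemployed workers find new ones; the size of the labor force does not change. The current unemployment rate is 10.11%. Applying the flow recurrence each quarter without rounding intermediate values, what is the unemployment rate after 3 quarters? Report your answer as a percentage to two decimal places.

With a fixed labor force, u_{t+1} = u_t + s·(1−u_t) − f·u_t = u_t·(1−s−f) + s.
Here 1−s−f = 0.571 and s = 0.034.
u_1 = 0.101100 × 0.571 + 0.034 = 0.091728.
u_2 = 0.091728 × 0.571 + 0.034 = 0.086377.
u_3 = 0.086377 × 0.571 + 0.034 = 0.083321.

Unemployment rate after three quarters ≈ 8.33%.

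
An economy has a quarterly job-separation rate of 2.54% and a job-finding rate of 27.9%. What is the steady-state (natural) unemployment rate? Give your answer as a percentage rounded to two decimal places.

Steady-state unemployment rate ≈ 8.34%.

At steady state the flows balance: s·E = f·U, so U/(E+U) = s/(s+f).
u* = 2.54 / (2.54 + 27.9) = 2.54 / 30.44 = 8.34%.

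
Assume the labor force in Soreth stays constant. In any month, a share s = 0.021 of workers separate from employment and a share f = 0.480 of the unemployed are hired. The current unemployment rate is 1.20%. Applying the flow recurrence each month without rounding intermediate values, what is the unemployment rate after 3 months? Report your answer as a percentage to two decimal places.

Unemployment rate after three months ≈ 3.82%.

With a fixed labor force, u_{t+1} = u_t + s·(1−u_t) − f·u_t = u_t·(1−s−f) + s.
Here 1−s−f = 0.499 and s = 0.021.
u_1 = 0.012000 × 0.499 + 0.021 = 0.026988.
u_2 = 0.026988 × 0.499 + 0.021 = 0.034467.
u_3 = 0.034467 × 0.499 + 0.021 = 0.038199.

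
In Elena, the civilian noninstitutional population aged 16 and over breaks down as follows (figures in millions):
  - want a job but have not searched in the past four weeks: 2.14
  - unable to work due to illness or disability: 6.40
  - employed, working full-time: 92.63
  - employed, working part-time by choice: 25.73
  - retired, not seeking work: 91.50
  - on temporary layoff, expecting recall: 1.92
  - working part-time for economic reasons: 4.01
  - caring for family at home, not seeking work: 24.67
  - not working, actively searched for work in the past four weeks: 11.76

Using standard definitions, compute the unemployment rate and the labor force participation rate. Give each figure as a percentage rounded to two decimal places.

Employed = 92.63 + 25.73 + 4.01 = 122.37 million (anyone who worked, including part-time for economic reasons, counts as employed).
Unemployed = 1.92 + 11.76 = 13.68 million (jobless and actively searching, or on temporary layoff).
Labor force = 122.37 + 13.68 = 136.05 million.
Not in labor force = 2.14 + 6.40 + 91.50 + 24.67 = 124.71 million (those not working and not actively searching are outside the labor force — including those who want a job but have given up searching).
Civilian working-age population = 136.05 + 124.71 = 260.76 million.
Unemployment rate = 13.68 / 136.05 = 10.06%.
Labor force participation rate = 136.05 / 260.76 = 52.17%.

Unemployment rate ≈ 10.06%; labor force participation rate ≈ 52.17%.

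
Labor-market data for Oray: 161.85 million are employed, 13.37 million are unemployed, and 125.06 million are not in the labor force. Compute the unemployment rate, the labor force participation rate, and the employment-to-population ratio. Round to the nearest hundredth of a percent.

Labor force = employed + unemployed = 161.85 + 13.37 = 175.22 million.
Working-age population = 175.22 + 125.06 = 300.28 million.
Unemployment rate = 13.37 / 175.22 = 7.63%.
Labor force participation rate = 175.22 / 300.28 = 58.35%.
Employment-population ratio = 161.85 / 300.28 = 53.90%.

Unemployment rate ≈ 7.63%; labor force participation rate ≈ 58.35%; employment-population ratio ≈ 53.90%.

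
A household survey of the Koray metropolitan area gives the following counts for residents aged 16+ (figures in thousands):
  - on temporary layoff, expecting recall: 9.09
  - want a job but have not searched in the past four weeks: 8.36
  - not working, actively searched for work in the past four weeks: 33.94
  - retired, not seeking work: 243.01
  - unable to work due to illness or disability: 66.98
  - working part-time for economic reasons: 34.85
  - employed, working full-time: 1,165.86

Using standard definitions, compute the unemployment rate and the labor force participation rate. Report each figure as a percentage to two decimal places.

Employed = 34.85 + 1,165.86 = 1,200.71 thousand (anyone who worked, including part-time for economic reasons, counts as employed).
Unemployed = 9.09 + 33.94 = 43.03 thousand (jobless and actively searching, or on temporary layoff).
Labor force = 1,200.71 + 43.03 = 1,243.74 thousand.
Not in labor force = 8.36 + 243.01 + 66.98 = 318.35 thousand (those not working and not actively searching are outside the labor force — including those who want a job but have given up searching).
Civilian working-age population = 1,243.74 + 318.35 = 1,562.09 thousand.
Unemployment rate = 43.03 / 1,243.74 = 3.46%.
Labor force participation rate = 1,243.74 / 1,562.09 = 79.62%.

Unemployment rate ≈ 3.46%; labor force participation rate ≈ 79.62%.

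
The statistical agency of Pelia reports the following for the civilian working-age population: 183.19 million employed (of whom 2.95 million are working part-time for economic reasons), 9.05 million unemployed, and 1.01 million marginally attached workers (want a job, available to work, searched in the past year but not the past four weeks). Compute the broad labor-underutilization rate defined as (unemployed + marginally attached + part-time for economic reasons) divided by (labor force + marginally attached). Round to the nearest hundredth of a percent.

Broad underutilization rate ≈ 6.73%.

Labor force = 183.19 + 9.05 = 192.24 million.
Numerator = 9.05 + 1.01 + 2.95 = 13.01 million.
Denominator = 192.24 + 1.01 = 193.25 million.
Broad rate = 13.01 / 193.25 = 6.73%.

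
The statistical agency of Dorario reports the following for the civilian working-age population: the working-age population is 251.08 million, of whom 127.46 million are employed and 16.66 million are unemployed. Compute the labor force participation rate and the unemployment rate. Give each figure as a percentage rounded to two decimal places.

Labor force = employed + unemployed = 127.46 + 16.66 = 144.12 million.
Unemployment rate = 16.66 / 144.12 = 11.56%.
Labor force participation rate = 144.12 / 251.08 = 57.40%.

Labor force participation rate ≈ 57.40%; unemployment rate ≈ 11.56%.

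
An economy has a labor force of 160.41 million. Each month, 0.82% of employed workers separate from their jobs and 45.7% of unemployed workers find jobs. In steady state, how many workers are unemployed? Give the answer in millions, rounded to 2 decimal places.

Steady-state unemployment rate u* = s/(s+f) = 0.82/(0.82+45.7) = 0.017627.
Unemployed = u* × labor force = 0.017627 × 160.41 ≈ 2.83 million.

About 2.83 million are unemployed in steady state.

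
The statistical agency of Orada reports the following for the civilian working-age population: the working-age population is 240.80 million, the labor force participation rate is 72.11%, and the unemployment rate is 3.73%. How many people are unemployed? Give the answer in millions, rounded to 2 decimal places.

Labor force = 0.7211 × 240.80 = 173.64 million.
Unemployed = 0.0373 × 173.64 ≈ 6.48 million.

About 6.48 million are unemployed.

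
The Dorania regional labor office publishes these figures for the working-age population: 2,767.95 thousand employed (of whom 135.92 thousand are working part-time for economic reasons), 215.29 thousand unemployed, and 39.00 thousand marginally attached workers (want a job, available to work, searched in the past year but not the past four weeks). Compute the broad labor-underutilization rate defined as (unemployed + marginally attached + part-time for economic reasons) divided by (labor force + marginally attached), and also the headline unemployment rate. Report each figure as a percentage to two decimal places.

Broad underutilization rate ≈ 12.91%; headline unemployment rate ≈ 7.22%.

Labor force = 2,767.95 + 215.29 = 2,983.24 thousand.
Numerator = 215.29 + 39.00 + 135.92 = 390.21 thousand.
Denominator = 2,983.24 + 39.00 = 3,022.24 thousand.
Broad rate = 390.21 / 3,022.24 = 12.91%.
Headline unemployment rate = 215.29 / 2,983.24 = 7.22%.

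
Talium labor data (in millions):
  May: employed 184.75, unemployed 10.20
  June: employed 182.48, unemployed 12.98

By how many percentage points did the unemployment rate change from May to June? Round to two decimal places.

The unemployment rate changed by +1.41 percentage points.

May: labor force = 184.75 + 10.20 = 194.95; u = 10.20/194.95 = 5.23%.
June: labor force = 182.48 + 12.98 = 195.46; u = 12.98/195.46 = 6.64%.
Change = 6.64% − 5.23% = +1.41 pp.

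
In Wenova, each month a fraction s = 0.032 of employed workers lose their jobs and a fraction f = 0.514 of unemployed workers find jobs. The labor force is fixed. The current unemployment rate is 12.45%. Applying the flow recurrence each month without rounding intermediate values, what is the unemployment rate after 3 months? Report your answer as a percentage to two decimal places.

With a fixed labor force, u_{t+1} = u_t + s·(1−u_t) − f·u_t = u_t·(1−s−f) + s.
Here 1−s−f = 0.454 and s = 0.032.
u_1 = 0.124500 × 0.454 + 0.032 = 0.088523.
u_2 = 0.088523 × 0.454 + 0.032 = 0.072189.
u_3 = 0.072189 × 0.454 + 0.032 = 0.064774.

Unemployment rate after three months ≈ 6.48%.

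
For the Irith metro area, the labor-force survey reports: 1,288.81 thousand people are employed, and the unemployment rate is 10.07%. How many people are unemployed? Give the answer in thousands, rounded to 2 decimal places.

About 144.32 thousand are unemployed.

Let U be the number unemployed. The labor force is E + U, and U/(E+U) = 0.1007.
So U = 0.1007 × 1,288.81 / (1 − 0.1007) = 129.7832 / 0.8993 ≈ 144.32 thousand.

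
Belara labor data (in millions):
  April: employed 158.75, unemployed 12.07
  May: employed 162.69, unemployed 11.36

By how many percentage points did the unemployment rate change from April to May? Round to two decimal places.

The unemployment rate changed by −0.54 percentage points.

April: labor force = 158.75 + 12.07 = 170.82; u = 12.07/170.82 = 7.07%.
May: labor force = 162.69 + 11.36 = 174.05; u = 11.36/174.05 = 6.53%.
Change = 6.53% − 7.07% = −0.54 pp.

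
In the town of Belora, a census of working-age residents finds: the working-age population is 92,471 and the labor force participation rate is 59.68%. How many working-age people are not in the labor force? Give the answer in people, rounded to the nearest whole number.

About 37,284 are not in the labor force.

Share not in the labor force = 1 − 0.5968 = 0.4032.
Not in labor force = 0.4032 × 92,471 ≈ 37,284.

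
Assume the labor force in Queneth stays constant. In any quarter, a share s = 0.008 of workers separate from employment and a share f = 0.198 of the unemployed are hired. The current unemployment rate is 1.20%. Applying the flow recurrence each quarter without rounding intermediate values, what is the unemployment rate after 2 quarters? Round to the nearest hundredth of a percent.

With a fixed labor force, u_{t+1} = u_t + s·(1−u_t) − f·u_t = u_t·(1−s−f) + s.
Here 1−s−f = 0.794 and s = 0.008.
u_1 = 0.012000 × 0.794 + 0.008 = 0.017528.
u_2 = 0.017528 × 0.794 + 0.008 = 0.021917.

Unemployment rate after two quarters ≈ 2.19%.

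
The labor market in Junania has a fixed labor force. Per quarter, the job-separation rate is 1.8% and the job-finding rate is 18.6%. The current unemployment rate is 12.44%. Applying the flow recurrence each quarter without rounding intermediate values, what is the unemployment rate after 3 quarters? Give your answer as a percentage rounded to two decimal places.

Unemployment rate after three quarters ≈ 10.65%.

With a fixed labor force, u_{t+1} = u_t + s·(1−u_t) − f·u_t = u_t·(1−s−f) + s.
Here 1−s−f = 0.796 and s = 0.018.
u_1 = 0.124400 × 0.796 + 0.018 = 0.117022.
u_2 = 0.117022 × 0.796 + 0.018 = 0.111150.
u_3 = 0.111150 × 0.796 + 0.018 = 0.106475.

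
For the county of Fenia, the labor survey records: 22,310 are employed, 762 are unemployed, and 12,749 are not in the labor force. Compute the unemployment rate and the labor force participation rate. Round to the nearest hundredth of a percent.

Labor force = employed + unemployed = 22,310 + 762 = 23,072.
Working-age population = 23,072 + 12,749 = 35,821.
Unemployment rate = 762 / 23,072 = 3.30%.
Labor force participation rate = 23,072 / 35,821 = 64.41%.

Unemployment rate ≈ 3.30%; labor force participation rate ≈ 64.41%.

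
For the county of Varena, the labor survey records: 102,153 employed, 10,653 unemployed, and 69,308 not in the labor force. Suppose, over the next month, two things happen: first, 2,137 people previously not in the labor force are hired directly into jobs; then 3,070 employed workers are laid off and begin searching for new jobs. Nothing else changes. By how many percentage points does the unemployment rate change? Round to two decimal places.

Initially, labor force = 102,153 + 10,653 = 112,806, so u = 10,653/112,806 = 9.44%.
After the first change, employed and labor force both rise by 2,137; unemployed unchanged → E = 104,290, U = 10,653, labor force = 114,943.
After the second change, employed falls and unemployed rises by 3,070; labor force unchanged → E = 101,220, U = 13,723, labor force = 114,943.
New unemployment rate = 13,723 / 114,943 = 11.94%.
Change = 11.94% − 9.44% = +2.50 percentage points.

The unemployment rate changes by +2.50 percentage points.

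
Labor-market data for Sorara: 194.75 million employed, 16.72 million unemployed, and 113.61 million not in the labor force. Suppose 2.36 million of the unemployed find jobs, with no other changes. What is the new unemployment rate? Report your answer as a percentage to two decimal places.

Initially, labor force = 194.75 + 16.72 = 211.47 million, so u = 16.72/211.47 = 7.91%.
After the change, unemployed falls and employed rises by 2.36; labor force unchanged → E = 197.11, U = 14.36, labor force = 211.47 million.
New unemployment rate = 14.36 / 211.47 = 6.79%.

New unemployment rate ≈ 6.79%.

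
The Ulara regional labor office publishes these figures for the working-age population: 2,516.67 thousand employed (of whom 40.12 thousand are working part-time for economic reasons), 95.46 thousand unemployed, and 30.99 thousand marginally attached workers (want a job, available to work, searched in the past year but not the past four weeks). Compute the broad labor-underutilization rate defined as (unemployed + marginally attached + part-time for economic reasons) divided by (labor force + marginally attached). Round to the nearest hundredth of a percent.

Broad underutilization rate ≈ 6.30%.

Labor force = 2,516.67 + 95.46 = 2,612.13 thousand.
Numerator = 95.46 + 30.99 + 40.12 = 166.57 thousand.
Denominator = 2,612.13 + 30.99 = 2,643.12 thousand.
Broad rate = 166.57 / 2,643.12 = 6.30%.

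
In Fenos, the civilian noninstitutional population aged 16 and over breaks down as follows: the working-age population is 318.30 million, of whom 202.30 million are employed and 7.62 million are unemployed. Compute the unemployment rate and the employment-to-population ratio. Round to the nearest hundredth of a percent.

Labor force = employed + unemployed = 202.30 + 7.62 = 209.92 million.
Unemployment rate = 7.62 / 209.92 = 3.63%.
Employment-population ratio = 202.30 / 318.30 = 63.56%.

Unemployment rate ≈ 3.63%; employment-population ratio ≈ 63.56%.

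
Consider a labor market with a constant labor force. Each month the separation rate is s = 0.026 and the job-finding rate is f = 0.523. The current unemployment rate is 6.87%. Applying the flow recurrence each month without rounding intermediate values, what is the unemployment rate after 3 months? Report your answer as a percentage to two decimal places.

Unemployment rate after three months ≈ 4.93%.

With a fixed labor force, u_{t+1} = u_t + s·(1−u_t) − f·u_t = u_t·(1−s−f) + s.
Here 1−s−f = 0.451 and s = 0.026.
u_1 = 0.068700 × 0.451 + 0.026 = 0.056984.
u_2 = 0.056984 × 0.451 + 0.026 = 0.051700.
u_3 = 0.051700 × 0.451 + 0.026 = 0.049317.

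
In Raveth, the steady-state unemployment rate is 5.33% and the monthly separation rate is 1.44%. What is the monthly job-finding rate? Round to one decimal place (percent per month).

Job-finding rate ≈ 25.6% per month.

From u* = s/(s+f): f = s·(1−u)/u.
f = 1.44 × (1 − 0.0533) / 0.0533 = 1.3632 / 0.0533 ≈ 25.6% per month.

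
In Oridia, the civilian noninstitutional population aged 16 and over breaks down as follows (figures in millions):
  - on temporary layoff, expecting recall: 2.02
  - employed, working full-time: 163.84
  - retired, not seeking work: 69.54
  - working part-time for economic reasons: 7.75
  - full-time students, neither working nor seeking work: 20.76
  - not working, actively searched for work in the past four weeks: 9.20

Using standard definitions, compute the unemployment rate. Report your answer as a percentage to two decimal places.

Employed = 163.84 + 7.75 = 171.59 million (anyone who worked, including part-time for economic reasons, counts as employed).
Unemployed = 2.02 + 9.20 = 11.22 million (jobless and actively searching, or on temporary layoff).
Labor force = 171.59 + 11.22 = 182.81 million.
Unemployment rate = 11.22 / 182.81 = 6.14%.

Unemployment rate ≈ 6.14%.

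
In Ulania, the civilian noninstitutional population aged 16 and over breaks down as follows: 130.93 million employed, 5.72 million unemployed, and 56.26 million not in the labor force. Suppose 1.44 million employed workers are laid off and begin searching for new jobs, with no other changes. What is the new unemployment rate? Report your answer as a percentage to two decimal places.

Initially, labor force = 130.93 + 5.72 = 136.65 million, so u = 5.72/136.65 = 4.19%.
After the change, employed falls and unemployed rises by 1.44; labor force unchanged → E = 129.49, U = 7.16, labor force = 136.65 million.
New unemployment rate = 7.16 / 136.65 = 5.24%.

New unemployment rate ≈ 5.24%.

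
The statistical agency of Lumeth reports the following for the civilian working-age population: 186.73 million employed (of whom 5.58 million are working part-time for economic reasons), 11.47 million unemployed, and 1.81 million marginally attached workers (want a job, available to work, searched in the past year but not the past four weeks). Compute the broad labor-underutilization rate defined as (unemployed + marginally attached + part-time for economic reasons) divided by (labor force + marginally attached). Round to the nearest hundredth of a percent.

Broad underutilization rate ≈ 9.43%.

Labor force = 186.73 + 11.47 = 198.20 million.
Numerator = 11.47 + 1.81 + 5.58 = 18.86 million.
Denominator = 198.20 + 1.81 = 200.01 million.
Broad rate = 18.86 / 200.01 = 9.43%.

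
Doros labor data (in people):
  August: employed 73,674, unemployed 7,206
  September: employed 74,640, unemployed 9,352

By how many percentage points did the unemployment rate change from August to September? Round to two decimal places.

August: labor force = 73,674 + 7,206 = 80,880; u = 7,206/80,880 = 8.91%.
September: labor force = 74,640 + 9,352 = 83,992; u = 9,352/83,992 = 11.13%.
Change = 11.13% − 8.91% = +2.22 pp.

The unemployment rate changed by +2.22 percentage points.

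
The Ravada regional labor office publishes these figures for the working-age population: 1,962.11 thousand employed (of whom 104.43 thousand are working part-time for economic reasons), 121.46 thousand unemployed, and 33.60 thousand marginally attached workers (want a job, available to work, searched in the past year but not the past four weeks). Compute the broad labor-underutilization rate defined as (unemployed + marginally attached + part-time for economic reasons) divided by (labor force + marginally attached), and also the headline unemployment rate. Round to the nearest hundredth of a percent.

Labor force = 1,962.11 + 121.46 = 2,083.57 thousand.
Numerator = 121.46 + 33.60 + 104.43 = 259.49 thousand.
Denominator = 2,083.57 + 33.60 = 2,117.17 thousand.
Broad rate = 259.49 / 2,117.17 = 12.26%.
Headline unemployment rate = 121.46 / 2,083.57 = 5.83%.

Broad underutilization rate ≈ 12.26%; headline unemployment rate ≈ 5.83%.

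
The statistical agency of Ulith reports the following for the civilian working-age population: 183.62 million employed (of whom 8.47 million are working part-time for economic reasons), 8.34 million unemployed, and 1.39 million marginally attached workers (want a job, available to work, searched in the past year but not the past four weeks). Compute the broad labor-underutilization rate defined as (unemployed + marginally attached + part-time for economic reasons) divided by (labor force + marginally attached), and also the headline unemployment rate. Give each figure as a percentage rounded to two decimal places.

Labor force = 183.62 + 8.34 = 191.96 million.
Numerator = 8.34 + 1.39 + 8.47 = 18.20 million.
Denominator = 191.96 + 1.39 = 193.35 million.
Broad rate = 18.20 / 193.35 = 9.41%.
Headline unemployment rate = 8.34 / 191.96 = 4.34%.

Broad underutilization rate ≈ 9.41%; headline unemployment rate ≈ 4.34%.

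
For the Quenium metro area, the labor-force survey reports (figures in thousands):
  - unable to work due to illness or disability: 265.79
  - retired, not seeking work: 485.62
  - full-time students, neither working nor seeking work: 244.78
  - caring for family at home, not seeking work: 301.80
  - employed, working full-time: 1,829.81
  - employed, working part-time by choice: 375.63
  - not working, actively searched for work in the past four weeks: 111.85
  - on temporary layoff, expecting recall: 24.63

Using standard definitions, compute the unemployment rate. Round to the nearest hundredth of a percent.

Employed = 1,829.81 + 375.63 = 2,205.44 thousand.
Unemployed = 111.85 + 24.63 = 136.48 thousand (jobless and actively searching, or on temporary layoff).
Labor force = 2,205.44 + 136.48 = 2,341.92 thousand.
Unemployment rate = 136.48 / 2,341.92 = 5.83%.

Unemployment rate ≈ 5.83%.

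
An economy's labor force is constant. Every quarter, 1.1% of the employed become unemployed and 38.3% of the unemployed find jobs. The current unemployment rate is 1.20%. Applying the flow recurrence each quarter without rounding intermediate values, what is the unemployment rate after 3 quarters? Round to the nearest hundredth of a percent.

With a fixed labor force, u_{t+1} = u_t + s·(1−u_t) − f·u_t = u_t·(1−s−f) + s.
Here 1−s−f = 0.606 and s = 0.011.
u_1 = 0.012000 × 0.606 + 0.011 = 0.018272.
u_2 = 0.018272 × 0.606 + 0.011 = 0.022073.
u_3 = 0.022073 × 0.606 + 0.011 = 0.024376.

Unemployment rate after three quarters ≈ 2.44%.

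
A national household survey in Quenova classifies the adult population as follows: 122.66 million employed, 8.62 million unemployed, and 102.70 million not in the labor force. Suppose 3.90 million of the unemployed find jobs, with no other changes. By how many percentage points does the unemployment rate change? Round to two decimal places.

Initially, labor force = 122.66 + 8.62 = 131.28 million, so u = 8.62/131.28 = 6.57%.
After the change, unemployed falls and employed rises by 3.90; labor force unchanged → E = 126.56, U = 4.72, labor force = 131.28 million.
New unemployment rate = 4.72 / 131.28 = 3.60%.
Change = 3.60% − 6.57% = −2.97 percentage points.

The unemployment rate changes by −2.97 percentage points.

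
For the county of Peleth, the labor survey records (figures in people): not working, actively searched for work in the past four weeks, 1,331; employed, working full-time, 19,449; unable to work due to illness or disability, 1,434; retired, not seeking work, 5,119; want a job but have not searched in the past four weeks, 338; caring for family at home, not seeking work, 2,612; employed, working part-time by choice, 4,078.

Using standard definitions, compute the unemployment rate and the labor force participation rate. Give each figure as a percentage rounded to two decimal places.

Unemployment rate ≈ 5.35%; labor force participation rate ≈ 72.34%.

Employed = 19,449 + 4,078 = 23,527.
Unemployed = 1,331.
Labor force = 23,527 + 1,331 = 24,858.
Not in labor force = 1,434 + 5,119 + 338 + 2,612 = 9,503 (those not working and not actively searching are outside the labor force — including those who want a job but have given up searching).
Civilian working-age population = 24,858 + 9,503 = 34,361.
Unemployment rate = 1,331 / 24,858 = 5.35%.
Labor force participation rate = 24,858 / 34,361 = 72.34%.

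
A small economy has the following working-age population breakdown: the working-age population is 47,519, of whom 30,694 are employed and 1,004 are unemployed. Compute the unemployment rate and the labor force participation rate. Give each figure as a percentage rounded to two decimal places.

Unemployment rate ≈ 3.17%; labor force participation rate ≈ 66.71%.

Labor force = employed + unemployed = 30,694 + 1,004 = 31,698.
Unemployment rate = 1,004 / 31,698 = 3.17%.
Labor force participation rate = 31,698 / 47,519 = 66.71%.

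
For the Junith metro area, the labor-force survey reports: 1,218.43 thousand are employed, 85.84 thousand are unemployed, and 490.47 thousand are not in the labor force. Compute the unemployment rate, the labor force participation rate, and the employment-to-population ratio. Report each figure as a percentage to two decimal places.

Unemployment rate ≈ 6.58%; labor force participation rate ≈ 72.67%; employment-population ratio ≈ 67.89%.

Labor force = employed + unemployed = 1,218.43 + 85.84 = 1,304.27 thousand.
Working-age population = 1,304.27 + 490.47 = 1,794.74 thousand.
Unemployment rate = 85.84 / 1,304.27 = 6.58%.
Labor force participation rate = 1,304.27 / 1,794.74 = 72.67%.
Employment-population ratio = 1,218.43 / 1,794.74 = 67.89%.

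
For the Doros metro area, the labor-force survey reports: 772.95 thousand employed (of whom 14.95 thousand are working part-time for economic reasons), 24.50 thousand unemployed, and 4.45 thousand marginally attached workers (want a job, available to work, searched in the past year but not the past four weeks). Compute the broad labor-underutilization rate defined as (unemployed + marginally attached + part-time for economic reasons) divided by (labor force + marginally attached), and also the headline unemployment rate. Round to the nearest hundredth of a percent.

Broad underutilization rate ≈ 5.47%; headline unemployment rate ≈ 3.07%.

Labor force = 772.95 + 24.50 = 797.45 thousand.
Numerator = 24.50 + 4.45 + 14.95 = 43.90 thousand.
Denominator = 797.45 + 4.45 = 801.90 thousand.
Broad rate = 43.90 / 801.90 = 5.47%.
Headline unemployment rate = 24.50 / 797.45 = 3.07%.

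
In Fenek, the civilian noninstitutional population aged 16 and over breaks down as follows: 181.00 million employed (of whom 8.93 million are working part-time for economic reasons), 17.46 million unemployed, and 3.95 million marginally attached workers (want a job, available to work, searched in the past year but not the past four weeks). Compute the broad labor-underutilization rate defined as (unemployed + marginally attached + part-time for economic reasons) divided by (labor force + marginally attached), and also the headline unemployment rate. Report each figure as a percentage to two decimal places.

Broad underutilization rate ≈ 14.99%; headline unemployment rate ≈ 8.80%.

Labor force = 181.00 + 17.46 = 198.46 million.
Numerator = 17.46 + 3.95 + 8.93 = 30.34 million.
Denominator = 198.46 + 3.95 = 202.41 million.
Broad rate = 30.34 / 202.41 = 14.99%.
Headline unemployment rate = 17.46 / 198.46 = 8.80%.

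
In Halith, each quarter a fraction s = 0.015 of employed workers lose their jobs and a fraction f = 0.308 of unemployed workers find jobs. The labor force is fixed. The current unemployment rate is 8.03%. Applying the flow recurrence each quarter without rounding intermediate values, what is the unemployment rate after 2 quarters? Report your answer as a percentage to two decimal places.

With a fixed labor force, u_{t+1} = u_t + s·(1−u_t) − f·u_t = u_t·(1−s−f) + s.
Here 1−s−f = 0.677 and s = 0.015.
u_1 = 0.080300 × 0.677 + 0.015 = 0.069363.
u_2 = 0.069363 × 0.677 + 0.015 = 0.061959.

Unemployment rate after two quarters ≈ 6.20%.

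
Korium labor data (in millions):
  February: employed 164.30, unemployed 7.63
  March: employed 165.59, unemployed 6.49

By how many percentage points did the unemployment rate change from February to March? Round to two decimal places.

February: labor force = 164.30 + 7.63 = 171.93; u = 7.63/171.93 = 4.44%.
March: labor force = 165.59 + 6.49 = 172.08; u = 6.49/172.08 = 3.77%.
Change = 3.77% − 4.44% = −0.67 pp.

The unemployment rate changed by −0.67 percentage points.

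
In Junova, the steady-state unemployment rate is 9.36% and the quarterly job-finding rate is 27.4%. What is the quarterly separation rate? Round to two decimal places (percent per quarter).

Separation rate ≈ 2.83% per quarter.

From u* = s/(s+f): s = u·f/(1−u).
s = 0.0936 × 27.4 / (1 − 0.0936) = 2.5646 / 0.9064 ≈ 2.83% per quarter.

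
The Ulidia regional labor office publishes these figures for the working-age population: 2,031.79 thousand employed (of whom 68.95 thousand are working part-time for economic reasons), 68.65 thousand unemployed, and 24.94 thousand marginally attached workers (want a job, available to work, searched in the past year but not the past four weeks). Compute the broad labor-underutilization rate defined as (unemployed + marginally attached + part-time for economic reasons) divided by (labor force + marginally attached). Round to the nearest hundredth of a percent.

Broad underutilization rate ≈ 7.65%.

Labor force = 2,031.79 + 68.65 = 2,100.44 thousand.
Numerator = 68.65 + 24.94 + 68.95 = 162.54 thousand.
Denominator = 2,100.44 + 24.94 = 2,125.38 thousand.
Broad rate = 162.54 / 2,125.38 = 7.65%.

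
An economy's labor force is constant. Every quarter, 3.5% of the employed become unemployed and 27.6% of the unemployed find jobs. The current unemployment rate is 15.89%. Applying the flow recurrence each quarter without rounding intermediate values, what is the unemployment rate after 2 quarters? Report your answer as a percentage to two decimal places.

With a fixed labor force, u_{t+1} = u_t + s·(1−u_t) − f·u_t = u_t·(1−s−f) + s.
Here 1−s−f = 0.689 and s = 0.035.
u_1 = 0.158900 × 0.689 + 0.035 = 0.144482.
u_2 = 0.144482 × 0.689 + 0.035 = 0.134548.

Unemployment rate after two quarters ≈ 13.45%.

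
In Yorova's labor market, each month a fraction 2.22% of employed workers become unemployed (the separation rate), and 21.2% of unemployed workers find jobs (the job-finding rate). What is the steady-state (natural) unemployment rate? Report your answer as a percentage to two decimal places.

Steady-state unemployment rate ≈ 9.48%.

At steady state the flows balance: s·E = f·U, so U/(E+U) = s/(s+f).
u* = 2.22 / (2.22 + 21.2) = 2.22 / 23.42 = 9.48%.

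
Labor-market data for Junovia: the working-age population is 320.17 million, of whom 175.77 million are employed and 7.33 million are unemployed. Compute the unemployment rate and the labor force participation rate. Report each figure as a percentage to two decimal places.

Unemployment rate ≈ 4.00%; labor force participation rate ≈ 57.19%.

Labor force = employed + unemployed = 175.77 + 7.33 = 183.10 million.
Unemployment rate = 7.33 / 183.10 = 4.00%.
Labor force participation rate = 183.10 / 320.17 = 57.19%.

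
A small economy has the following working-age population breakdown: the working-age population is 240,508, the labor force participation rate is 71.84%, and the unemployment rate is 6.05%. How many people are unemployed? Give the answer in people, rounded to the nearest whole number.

Labor force = 0.7184 × 240,508 = 172,781.
Unemployed = 0.0605 × 172,781 ≈ 10,453.

About 10,453 are unemployed.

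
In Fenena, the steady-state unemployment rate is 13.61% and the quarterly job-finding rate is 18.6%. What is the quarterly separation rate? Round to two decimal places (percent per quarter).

Separation rate ≈ 2.93% per quarter.

From u* = s/(s+f): s = u·f/(1−u).
s = 0.1361 × 18.6 / (1 − 0.1361) = 2.5315 / 0.8639 ≈ 2.93% per quarter.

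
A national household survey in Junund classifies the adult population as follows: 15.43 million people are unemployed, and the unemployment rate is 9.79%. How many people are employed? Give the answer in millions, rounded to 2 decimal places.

About 142.18 million are employed.

Labor force = U / u = 15.43 / 0.0979 ≈ 157.61 million.
Employed = labor force − unemployed = 157.61 − 15.43 = 142.18 million.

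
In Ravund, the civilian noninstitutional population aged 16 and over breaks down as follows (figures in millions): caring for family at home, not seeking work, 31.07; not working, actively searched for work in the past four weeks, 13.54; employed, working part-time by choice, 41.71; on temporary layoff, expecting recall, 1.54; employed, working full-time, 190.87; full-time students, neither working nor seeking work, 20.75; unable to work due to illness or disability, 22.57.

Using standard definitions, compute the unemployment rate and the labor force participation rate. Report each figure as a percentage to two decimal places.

Employed = 41.71 + 190.87 = 232.58 million.
Unemployed = 13.54 + 1.54 = 15.08 million (jobless and actively searching, or on temporary layoff).
Labor force = 232.58 + 15.08 = 247.66 million.
Not in labor force = 31.07 + 20.75 + 22.57 = 74.39 million (those not working and not actively searching are outside the labor force).
Civilian working-age population = 247.66 + 74.39 = 322.05 million.
Unemployment rate = 15.08 / 247.66 = 6.09%.
Labor force participation rate = 247.66 / 322.05 = 76.90%.

Unemployment rate ≈ 6.09%; labor force participation rate ≈ 76.90%.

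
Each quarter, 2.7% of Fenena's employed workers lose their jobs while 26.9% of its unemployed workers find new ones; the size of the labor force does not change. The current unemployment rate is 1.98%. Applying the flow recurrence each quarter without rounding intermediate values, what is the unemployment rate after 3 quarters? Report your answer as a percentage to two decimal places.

Unemployment rate after three quarters ≈ 6.63%.

With a fixed labor force, u_{t+1} = u_t + s·(1−u_t) − f·u_t = u_t·(1−s−f) + s.
Here 1−s−f = 0.704 and s = 0.027.
u_1 = 0.019800 × 0.704 + 0.027 = 0.040939.
u_2 = 0.040939 × 0.704 + 0.027 = 0.055821.
u_3 = 0.055821 × 0.704 + 0.027 = 0.066298.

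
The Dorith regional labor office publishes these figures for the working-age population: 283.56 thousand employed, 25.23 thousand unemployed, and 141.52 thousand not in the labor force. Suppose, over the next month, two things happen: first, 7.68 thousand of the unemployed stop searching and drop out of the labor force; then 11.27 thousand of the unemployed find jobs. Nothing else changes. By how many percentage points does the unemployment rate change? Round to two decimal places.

The unemployment rate changes by −6.08 percentage points.

Initially, labor force = 283.56 + 25.23 = 308.79 thousand, so u = 25.23/308.79 = 8.17%.
After the first change, unemployed and labor force both fall by 7.68 → E = 283.56, U = 17.55, labor force = 301.11 thousand.
After the second change, unemployed falls and employed rises by 11.27; labor force unchanged → E = 294.83, U = 6.28, labor force = 301.11 thousand.
New unemployment rate = 6.28 / 301.11 = 2.09%.
Change = 2.09% − 8.17% = −6.08 percentage points.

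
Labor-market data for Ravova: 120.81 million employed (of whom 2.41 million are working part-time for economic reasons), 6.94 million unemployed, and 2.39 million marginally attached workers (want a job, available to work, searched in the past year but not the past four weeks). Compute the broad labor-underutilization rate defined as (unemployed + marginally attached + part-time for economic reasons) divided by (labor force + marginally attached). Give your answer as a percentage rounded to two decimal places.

Broad underutilization rate ≈ 9.02%.

Labor force = 120.81 + 6.94 = 127.75 million.
Numerator = 6.94 + 2.39 + 2.41 = 11.74 million.
Denominator = 127.75 + 2.39 = 130.14 million.
Broad rate = 11.74 / 130.14 = 9.02%.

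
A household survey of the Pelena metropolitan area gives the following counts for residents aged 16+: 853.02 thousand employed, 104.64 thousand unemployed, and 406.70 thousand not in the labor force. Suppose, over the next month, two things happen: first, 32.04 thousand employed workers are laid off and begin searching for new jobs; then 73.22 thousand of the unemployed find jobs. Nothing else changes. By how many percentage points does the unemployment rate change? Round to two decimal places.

Initially, labor force = 853.02 + 104.64 = 957.66 thousand, so u = 104.64/957.66 = 10.93%.
After the first change, employed falls and unemployed rises by 32.04; labor force unchanged → E = 820.98, U = 136.68, labor force = 957.66 thousand.
After the second change, unemployed falls and employed rises by 73.22; labor force unchanged → E = 894.20, U = 63.46, labor force = 957.66 thousand.
New unemployment rate = 63.46 / 957.66 = 6.63%.
Change = 6.63% − 10.93% = −4.30 percentage points.

The unemployment rate changes by −4.30 percentage points.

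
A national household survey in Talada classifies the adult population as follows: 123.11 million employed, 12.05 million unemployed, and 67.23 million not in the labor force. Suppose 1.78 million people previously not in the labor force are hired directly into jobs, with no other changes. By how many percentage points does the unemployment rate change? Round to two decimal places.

Initially, labor force = 123.11 + 12.05 = 135.16 million, so u = 12.05/135.16 = 8.92%.
After the change, employed and labor force both rise by 1.78; unemployed unchanged → E = 124.89, U = 12.05, labor force = 136.94 million.
New unemployment rate = 12.05 / 136.94 = 8.80%.
Change = 8.80% − 8.92% = −0.12 percentage points.

The unemployment rate changes by −0.12 percentage points.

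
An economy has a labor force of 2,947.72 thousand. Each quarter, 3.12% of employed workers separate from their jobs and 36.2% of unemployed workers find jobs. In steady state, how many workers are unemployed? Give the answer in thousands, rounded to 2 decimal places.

About 233.90 thousand are unemployed in steady state.

Steady-state unemployment rate u* = s/(s+f) = 3.12/(3.12+36.2) = 0.079349.
Unemployed = u* × labor force = 0.079349 × 2,947.72 ≈ 233.90 thousand.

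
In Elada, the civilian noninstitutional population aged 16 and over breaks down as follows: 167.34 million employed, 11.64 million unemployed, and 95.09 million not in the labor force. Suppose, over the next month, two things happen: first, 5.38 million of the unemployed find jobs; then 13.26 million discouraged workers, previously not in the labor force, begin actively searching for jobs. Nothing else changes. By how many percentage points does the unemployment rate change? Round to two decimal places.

The unemployment rate changes by +3.65 percentage points.

Initially, labor force = 167.34 + 11.64 = 178.98 million, so u = 11.64/178.98 = 6.50%.
After the first change, unemployed falls and employed rises by 5.38; labor force unchanged → E = 172.72, U = 6.26, labor force = 178.98 million.
After the second change, unemployed and labor force both rise by 13.26 → E = 172.72, U = 19.52, labor force = 192.24 million.
New unemployment rate = 19.52 / 192.24 = 10.15%.
Change = 10.15% − 6.50% = +3.65 percentage points.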